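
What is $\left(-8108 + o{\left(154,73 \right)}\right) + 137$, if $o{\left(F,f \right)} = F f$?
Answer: $3271$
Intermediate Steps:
$\left(-8108 + o{\left(154,73 \right)}\right) + 137 = \left(-8108 + 154 \cdot 73\right) + 137 = \left(-8108 + 11242\right) + 137 = 3134 + 137 = 3271$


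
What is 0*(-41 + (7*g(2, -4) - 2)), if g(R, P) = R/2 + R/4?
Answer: 0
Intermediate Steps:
g(R, P) = 3*R/4 (g(R, P) = R*(½) + R*(¼) = R/2 + R/4 = 3*R/4)
0*(-41 + (7*g(2, -4) - 2)) = 0*(-41 + (7*((¾)*2) - 2)) = 0*(-41 + (7*(3/2) - 2)) = 0*(-41 + (21/2 - 2)) = 0*(-41 + 17/2) = 0*(-65/2) = 0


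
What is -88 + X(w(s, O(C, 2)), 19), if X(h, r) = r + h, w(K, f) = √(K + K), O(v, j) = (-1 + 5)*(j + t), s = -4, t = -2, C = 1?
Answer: -69 + 2*I*√2 ≈ -69.0 + 2.8284*I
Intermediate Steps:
O(v, j) = -8 + 4*j (O(v, j) = (-1 + 5)*(j - 2) = 4*(-2 + j) = -8 + 4*j)
w(K, f) = √2*√K (w(K, f) = √(2*K) = √2*√K)
X(h, r) = h + r
-88 + X(w(s, O(C, 2)), 19) = -88 + (√2*√(-4) + 19) = -88 + (√2*(2*I) + 19) = -88 + (2*I*√2 + 19) = -88 + (19 + 2*I*√2) = -69 + 2*I*√2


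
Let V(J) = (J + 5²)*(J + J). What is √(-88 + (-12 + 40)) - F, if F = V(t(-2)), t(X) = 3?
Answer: -168 + 2*I*√15 ≈ -168.0 + 7.746*I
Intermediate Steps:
V(J) = 2*J*(25 + J) (V(J) = (J + 25)*(2*J) = (25 + J)*(2*J) = 2*J*(25 + J))
F = 168 (F = 2*3*(25 + 3) = 2*3*28 = 168)
√(-88 + (-12 + 40)) - F = √(-88 + (-12 + 40)) - 1*168 = √(-88 + 28) - 168 = √(-60) - 168 = 2*I*√15 - 168 = -168 + 2*I*√15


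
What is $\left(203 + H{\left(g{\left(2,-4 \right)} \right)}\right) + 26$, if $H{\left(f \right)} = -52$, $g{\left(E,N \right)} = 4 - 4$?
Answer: $177$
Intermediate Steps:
$g{\left(E,N \right)} = 0$ ($g{\left(E,N \right)} = 4 - 4 = 0$)
$\left(203 + H{\left(g{\left(2,-4 \right)} \right)}\right) + 26 = \left(203 - 52\right) + 26 = 151 + 26 = 177$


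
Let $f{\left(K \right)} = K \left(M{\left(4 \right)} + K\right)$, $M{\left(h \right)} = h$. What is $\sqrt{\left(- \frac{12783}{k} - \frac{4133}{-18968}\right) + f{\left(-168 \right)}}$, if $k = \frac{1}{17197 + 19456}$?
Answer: $\frac{i \sqrt{42140517730046546}}{9484} \approx 21645.0 i$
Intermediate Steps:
$k = \frac{1}{36653} \approx 2.7283 \cdot 10^{-5}$
$f{\left(K \right)} = K \left(4 + K\right)$
$\sqrt{\left(- \frac{12783}{k} - \frac{4133}{-18968}\right) + f{\left(-168 \right)}} = \sqrt{\left(- 12783 \frac{1}{\frac{1}{36653}} - \frac{4133}{-18968}\right) - 168 \left(4 - 168\right)} = \sqrt{\left(\left(-12783\right) 36653 - - \frac{4133}{18968}\right) - -27552} = \sqrt{\left(-468535299 + \frac{4133}{18968}\right) + 27552} = \sqrt{- \frac{8887177547299}{18968} + 27552} = \sqrt{- \frac{8886654940963}{18968}} = \frac{i \sqrt{42140517730046546}}{9484}$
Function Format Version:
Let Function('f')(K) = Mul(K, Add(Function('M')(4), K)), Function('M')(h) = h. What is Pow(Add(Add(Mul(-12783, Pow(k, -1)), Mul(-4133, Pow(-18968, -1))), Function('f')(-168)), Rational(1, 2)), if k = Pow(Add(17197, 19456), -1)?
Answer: Mul(Rational(1, 9484), I, Pow(42140517730046546, Rational(1, 2))) ≈ Mul(21645., I)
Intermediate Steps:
k = Rational(1, 36653) (k = Pow(36653, -1) = Rational(1, 36653) ≈ 2.7283e-5)
Function('f')(K) = Mul(K, Add(4, K))
Pow(Add(Add(Mul(-12783, Pow(k, -1)), Mul(-4133, Pow(-18968, -1))), Function('f')(-168)), Rational(1, 2)) = Pow(Add(Add(Mul(-12783, Pow(Rational(1, 36653), -1)), Mul(-4133, Pow(-18968, -1))), Mul(-168, Add(4, -168))), Rational(1, 2)) = Pow(Add(Add(Mul(-12783, 36653), Mul(-4133, Rational(-1, 18968))), Mul(-168, -164)), Rational(1, 2)) = Pow(Add(Add(-468535299, Rational(4133, 18968)), 27552), Rational(1, 2)) = Pow(Add(Rational(-8887177547299, 18968), 27552), Rational(1, 2)) = Pow(Rational(-8886654940963, 18968), Rational(1, 2)) = Mul(Rational(1, 9484), I, Pow(42140517730046546, Rational(1, 2)))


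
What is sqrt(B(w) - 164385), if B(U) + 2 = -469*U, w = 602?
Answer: 5*I*sqrt(17869) ≈ 668.38*I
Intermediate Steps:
B(U) = -2 - 469*U
sqrt(B(w) - 164385) = sqrt((-2 - 469*602) - 164385) = sqrt((-2 - 282338) - 164385) = sqrt(-282340 - 164385) = sqrt(-446725) = 5*I*sqrt(17869)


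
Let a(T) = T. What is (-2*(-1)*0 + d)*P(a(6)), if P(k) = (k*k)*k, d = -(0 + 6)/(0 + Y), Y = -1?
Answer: 1296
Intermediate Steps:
d = 6 (d = -(0 + 6)/(0 - 1) = -6/(-1) = -6*(-1) = -1*(-6) = 6)
P(k) = k**3 (P(k) = k**2*k = k**3)
(-2*(-1)*0 + d)*P(a(6)) = (-2*(-1)*0 + 6)*6**3 = (2*0 + 6)*216 = (0 + 6)*216 = 6*216 = 1296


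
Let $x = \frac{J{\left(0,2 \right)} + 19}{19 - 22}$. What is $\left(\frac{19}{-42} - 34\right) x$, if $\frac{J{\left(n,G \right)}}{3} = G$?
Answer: $\frac{36175}{126} \approx 287.1$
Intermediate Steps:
$J{\left(n,G \right)} = 3 G$
$x = - \frac{25}{3}$ ($x = \frac{3 \cdot 2 + 19}{19 - 22} = \frac{6 + 19}{-3} = 25 \left(- \frac{1}{3}\right) = - \frac{25}{3} \approx -8.3333$)
$\left(\frac{19}{-42} - 34\right) x = \left(\frac{19}{-42} - 34\right) \left(- \frac{25}{3}\right) = \left(19 \left(- \frac{1}{42}\right) - 34\right) \left(- \frac{25}{3}\right) = \left(- \frac{19}{42} - 34\right) \left(- \frac{25}{3}\right) = \left(- \frac{1447}{42}\right) \left(- \frac{25}{3}\right) = \frac{36175}{126}$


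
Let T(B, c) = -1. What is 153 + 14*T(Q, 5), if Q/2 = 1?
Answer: 139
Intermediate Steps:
Q = 2 (Q = 2*1 = 2)
153 + 14*T(Q, 5) = 153 + 14*(-1) = 153 - 14 = 139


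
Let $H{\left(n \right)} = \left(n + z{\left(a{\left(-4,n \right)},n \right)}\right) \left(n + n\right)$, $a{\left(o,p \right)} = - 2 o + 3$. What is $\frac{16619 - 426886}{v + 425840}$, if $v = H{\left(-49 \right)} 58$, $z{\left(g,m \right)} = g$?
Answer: $- \frac{410267}{641832} \approx -0.63921$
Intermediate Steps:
$a{\left(o,p \right)} = 3 - 2 o$
$H{\left(n \right)} = 2 n \left(11 + n\right)$ ($H{\left(n \right)} = \left(n + \left(3 - -8\right)\right) \left(n + n\right) = \left(n + \left(3 + 8\right)\right) 2 n = \left(n + 11\right) 2 n = \left(11 + n\right) 2 n = 2 n \left(11 + n\right)$)
$v = 215992$ ($v = 2 \left(-49\right) \left(11 - 49\right) 58 = 2 \left(-49\right) \left(-38\right) 58 = 3724 \cdot 58 = 215992$)
$\frac{16619 - 426886}{v + 425840} = \frac{16619 - 426886}{215992 + 425840} = - \frac{410267}{641832}$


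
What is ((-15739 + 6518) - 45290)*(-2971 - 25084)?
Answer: 1529306105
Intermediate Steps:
((-15739 + 6518) - 45290)*(-2971 - 25084) = (-9221 - 45290)*(-28055) = -54511*(-28055) = 1529306105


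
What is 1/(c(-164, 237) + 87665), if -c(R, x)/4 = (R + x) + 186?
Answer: 1/86629 ≈ 1.1543e-5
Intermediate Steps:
c(R, x) = -744 - 4*R - 4*x (c(R, x) = -4*((R + x) + 186) = -4*(186 + R + x) = -744 - 4*R - 4*x)
1/(c(-164, 237) + 87665) = 1/((-744 - 4*(-164) - 4*237) + 87665) = 1/((-744 + 656 - 948) + 87665) = 1/(-1036 + 87665) = 1/86629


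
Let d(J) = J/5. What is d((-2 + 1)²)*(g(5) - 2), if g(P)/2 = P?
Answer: 8/5 ≈ 1.6000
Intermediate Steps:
g(P) = 2*P
d(J) = J/5 (d(J) = J*(⅕) = J/5)
d((-2 + 1)²)*(g(5) - 2) = ((-2 + 1)²/5)*(2*5 - 2) = ((⅕)*(-1)²)*(10 - 2) = ((⅕)*1)*8 = (⅕)*8 = 8/5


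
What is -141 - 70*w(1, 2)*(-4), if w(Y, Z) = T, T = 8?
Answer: 2099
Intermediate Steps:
w(Y, Z) = 8
-141 - 70*w(1, 2)*(-4) = -141 - 560*(-4) = -141 - 70*(-32) = -141 + 2240 = 2099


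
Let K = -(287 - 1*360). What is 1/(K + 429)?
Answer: 1/502 ≈ 0.0019920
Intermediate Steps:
K = 73 (K = -(287 - 360) = -1*(-73) = 73)
1/(K + 429) = 1/(73 + 429) = 1/502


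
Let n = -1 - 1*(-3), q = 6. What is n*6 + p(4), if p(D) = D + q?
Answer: 22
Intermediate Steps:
p(D) = 6 + D (p(D) = D + 6 = 6 + D)
n = 2 (n = -1 + 3 = 2)
n*6 + p(4) = 2*6 + (6 + 4) = 12 + 10 = 22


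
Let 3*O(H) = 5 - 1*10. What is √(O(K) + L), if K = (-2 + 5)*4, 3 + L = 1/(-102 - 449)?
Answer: I*√12756201/1653 ≈ 2.1607*I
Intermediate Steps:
L = -1654/551 (L = -3 + 1/(-102 - 449) = -3 + 1/(-551) = -3 - 1/551 = -1654/551 ≈ -3.0018)
K = 12 (K = 3*4 = 12)
O(H) = -5/3 (O(H) = (5 - 1*10)/3 = (5 - 10)/3 = (⅓)*(-5) = -5/3)
√(O(K) + L) = √(-5/3 - 1654/551) = √(-7717/1653) = I*√12756201/1653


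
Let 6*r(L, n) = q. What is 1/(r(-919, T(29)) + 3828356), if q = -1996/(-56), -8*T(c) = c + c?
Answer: 84/321582403 ≈ 2.6121e-7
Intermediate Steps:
T(c) = -c/4 (T(c) = -(c + c)/8 = -c/4)
q = 499/14 (q = -1996*(-1/56) = 499/14 ≈ 35.643)
r(L, n) = 499/84 (r(L, n) = (1/6)*(499/14) = 499/84)
1/(r(-919, T(29)) + 3828356) = 1/(499/84 + 3828356) = 1/(321582403/84) = 84/321582403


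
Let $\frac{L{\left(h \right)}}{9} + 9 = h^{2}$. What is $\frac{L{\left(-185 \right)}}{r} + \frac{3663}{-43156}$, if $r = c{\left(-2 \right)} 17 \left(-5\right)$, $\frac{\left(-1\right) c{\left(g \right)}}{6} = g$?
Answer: $- \frac{1107780627}{3668260} \approx -301.99$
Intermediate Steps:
$L{\left(h \right)} = -81 + 9 h^{2}$
$c{\left(g \right)} = - 6 g$
$r = -1020$ ($r = \left(-6\right) \left(-2\right) 17 \left(-5\right) = 12 \left(-85\right) = -1020$)
$\frac{L{\left(-185 \right)}}{r} + \frac{3663}{-43156} = \frac{-81 + 9 \left(-185\right)^{2}}{-1020} + \frac{3663}{-43156} = \left(-81 + 9 \cdot 34225\right) \left(- \frac{1}{1020}\right) + 3663 \left(- \frac{1}{43156}\right) = \left(-81 + 308025\right) \left(- \frac{1}{1020}\right) - \frac{3663}{43156} = 307944 \left(- \frac{1}{1020}\right) - \frac{3663}{43156} = - \frac{25662}{85} - \frac{3663}{43156} = - \frac{1107780627}{3668260}$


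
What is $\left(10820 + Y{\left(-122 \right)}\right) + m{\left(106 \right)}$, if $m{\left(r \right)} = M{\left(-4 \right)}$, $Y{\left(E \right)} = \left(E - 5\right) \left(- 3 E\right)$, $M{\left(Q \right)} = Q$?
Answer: $-35666$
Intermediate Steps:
$Y{\left(E \right)} = - 3 E \left(-5 + E\right)$ ($Y{\left(E \right)} = \left(-5 + E\right) \left(- 3 E\right) = - 3 E \left(-5 + E\right)$)
$m{\left(r \right)} = -4$
$\left(10820 + Y{\left(-122 \right)}\right) + m{\left(106 \right)} = \left(10820 + 3 \left(-122\right) \left(5 - -122\right)\right) - 4 = \left(10820 + 3 \left(-122\right) \left(5 + 122\right)\right) - 4 = \left(10820 + 3 \left(-122\right) 127\right) - 4 = \left(10820 - 46482\right) - 4 = -35662 - 4 = -35666$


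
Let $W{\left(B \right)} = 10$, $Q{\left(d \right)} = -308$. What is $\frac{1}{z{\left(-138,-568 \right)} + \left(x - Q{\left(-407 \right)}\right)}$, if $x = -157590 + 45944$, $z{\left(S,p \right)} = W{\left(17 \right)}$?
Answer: $- \frac{1}{111328} \approx -8.9825 \cdot 10^{-6}$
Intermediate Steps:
$z{\left(S,p \right)} = 10$
$x = -111646$
$\frac{1}{z{\left(-138,-568 \right)} + \left(x - Q{\left(-407 \right)}\right)} = \frac{1}{10 - 111338} = \frac{1}{-111328} = - \frac{1}{111328}$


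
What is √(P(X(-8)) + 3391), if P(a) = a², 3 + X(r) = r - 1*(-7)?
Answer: √3407 ≈ 58.370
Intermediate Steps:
X(r) = 4 + r (X(r) = -3 + (r - 1*(-7)) = -3 + (r + 7) = -3 + (7 + r) = 4 + r)
√(P(X(-8)) + 3391) = √((4 - 8)² + 3391) = √((-4)² + 3391) = √(16 + 3391) = √3407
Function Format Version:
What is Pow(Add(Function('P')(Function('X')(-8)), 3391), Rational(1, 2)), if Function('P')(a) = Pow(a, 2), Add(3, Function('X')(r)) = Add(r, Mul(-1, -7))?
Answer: Pow(3407, Rational(1, 2)) ≈ 58.370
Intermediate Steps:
Function('X')(r) = Add(4, r) (Function('X')(r) = Add(-3, Add(r, Mul(-1, -7))) = Add(-3, Add(r, 7)) = Add(-3, Add(7, r)) = Add(4, r))
Pow(Add(Function('P')(Function('X')(-8)), 3391), Rational(1, 2)) = Pow(Add(Pow(Add(4, -8), 2), 3391), Rational(1, 2)) = Pow(Add(Pow(-4, 2), 3391), Rational(1, 2)) = Pow(Add(16, 3391), Rational(1, 2)) = Pow(3407, Rational(1, 2))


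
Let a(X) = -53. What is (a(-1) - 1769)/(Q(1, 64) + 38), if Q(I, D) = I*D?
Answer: -911/51 ≈ -17.863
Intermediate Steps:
Q(I, D) = D*I
(a(-1) - 1769)/(Q(1, 64) + 38) = (-53 - 1769)/(64*1 + 38) = -1822/(64 + 38) = -1822/102 = -1822*1/102 = -911/51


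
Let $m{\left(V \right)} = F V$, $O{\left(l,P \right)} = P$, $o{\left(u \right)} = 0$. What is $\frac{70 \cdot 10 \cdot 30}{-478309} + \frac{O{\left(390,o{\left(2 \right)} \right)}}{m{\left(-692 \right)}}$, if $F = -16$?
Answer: $- \frac{21000}{478309} \approx -0.043905$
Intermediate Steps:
$m{\left(V \right)} = - 16 V$
$\frac{70 \cdot 10 \cdot 30}{-478309} + \frac{O{\left(390,o{\left(2 \right)} \right)}}{m{\left(-692 \right)}} = \frac{70 \cdot 10 \cdot 30}{-478309} + \frac{0}{\left(-16\right) \left(-692\right)} = 700 \cdot 30 \left(- \frac{1}{478309}\right) + \frac{0}{11072} = 21000 \left(- \frac{1}{478309}\right) + 0 \cdot \frac{1}{11072} = - \frac{21000}{478309} + 0 = - \frac{21000}{478309}$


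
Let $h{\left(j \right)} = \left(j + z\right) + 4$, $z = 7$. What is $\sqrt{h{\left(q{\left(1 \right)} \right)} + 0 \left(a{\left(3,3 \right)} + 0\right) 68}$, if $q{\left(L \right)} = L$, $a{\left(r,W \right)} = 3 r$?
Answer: $2 \sqrt{3} \approx 3.4641$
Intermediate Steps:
$h{\left(j \right)} = 11 + j$ ($h{\left(j \right)} = \left(j + 7\right) + 4 = \left(7 + j\right) + 4 = 11 + j$)
$\sqrt{h{\left(q{\left(1 \right)} \right)} + 0 \left(a{\left(3,3 \right)} + 0\right) 68} = \sqrt{\left(11 + 1\right) + 0 \left(3 \cdot 3 + 0\right) 68} = \sqrt{12 + 0 \left(9 + 0\right) 68} = \sqrt{12 + 0 \cdot 9 \cdot 68} = \sqrt{12 + 0 \cdot 68} = \sqrt{12 + 0} = \sqrt{12} = 2 \sqrt{3}$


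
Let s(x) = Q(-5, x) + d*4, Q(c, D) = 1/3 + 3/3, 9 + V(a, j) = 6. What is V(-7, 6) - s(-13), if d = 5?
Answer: -73/3 ≈ -24.333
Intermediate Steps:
V(a, j) = -3 (V(a, j) = -9 + 6 = -3)
Q(c, D) = 4/3 (Q(c, D) = 1*(1/3) + 3*(1/3) = 1/3 + 1 = 4/3)
s(x) = 64/3 (s(x) = 4/3 + 5*4 = 4/3 + 20 = 64/3)
V(-7, 6) - s(-13) = -3 - 1*64/3 = -3 - 64/3 = -73/3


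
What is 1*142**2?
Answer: 20164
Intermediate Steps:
1*142**2 = 1*20164 = 20164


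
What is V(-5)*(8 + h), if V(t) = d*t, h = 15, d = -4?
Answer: 460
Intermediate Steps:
V(t) = -4*t
V(-5)*(8 + h) = (-4*(-5))*(8 + 15) = 20*23 = 460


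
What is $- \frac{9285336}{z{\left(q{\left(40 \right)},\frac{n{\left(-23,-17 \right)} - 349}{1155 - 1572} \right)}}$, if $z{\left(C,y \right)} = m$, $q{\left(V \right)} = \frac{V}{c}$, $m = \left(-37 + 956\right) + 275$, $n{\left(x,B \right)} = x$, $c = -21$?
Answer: $- \frac{1547556}{199} \approx -7776.7$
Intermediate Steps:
$m = 1194$ ($m = 919 + 275 = 1194$)
$q{\left(V \right)} = - \frac{V}{21}$ ($q{\left(V \right)} = \frac{V}{-21} = V \left(- \frac{1}{21}\right) = - \frac{V}{21}$)
$z{\left(C,y \right)} = 1194$
$- \frac{9285336}{z{\left(q{\left(40 \right)},\frac{n{\left(-23,-17 \right)} - 349}{1155 - 1572} \right)}} = - \frac{9285336}{1194} = \left(-9285336\right) \frac{1}{1194} = - \frac{1547556}{199}$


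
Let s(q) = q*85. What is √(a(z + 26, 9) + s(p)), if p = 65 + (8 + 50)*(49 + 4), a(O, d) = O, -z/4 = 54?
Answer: 15*√1185 ≈ 516.36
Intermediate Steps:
z = -216 (z = -4*54 = -216)
p = 3139 (p = 65 + 58*53 = 65 + 3074 = 3139)
s(q) = 85*q
√(a(z + 26, 9) + s(p)) = √((-216 + 26) + 85*3139) = √(-190 + 266815) = √266625 = 15*√1185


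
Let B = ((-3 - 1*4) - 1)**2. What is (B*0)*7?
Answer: 0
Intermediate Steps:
B = 64 (B = ((-3 - 4) - 1)**2 = (-7 - 1)**2 = (-8)**2 = 64)
(B*0)*7 = (64*0)*7 = 0*7 = 0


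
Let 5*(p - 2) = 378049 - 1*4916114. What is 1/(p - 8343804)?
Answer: -1/9251415 ≈ -1.0809e-7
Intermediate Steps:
p = -907611 (p = 2 + (378049 - 1*4916114)/5 = 2 + (378049 - 4916114)/5 = 2 + (⅕)*(-4538065) = 2 - 907613 = -907611)
1/(p - 8343804) = 1/(-907611 - 8343804) = 1/(-9251415) = -1/9251415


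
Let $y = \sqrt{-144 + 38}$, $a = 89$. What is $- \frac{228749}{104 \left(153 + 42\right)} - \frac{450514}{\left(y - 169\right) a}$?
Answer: $\frac{960433907593}{51741641640} + \frac{450514 i \sqrt{106}}{2551363} \approx 18.562 + 1.818 i$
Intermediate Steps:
$y = i \sqrt{106}$ ($y = \sqrt{-106} = i \sqrt{106} \approx 10.296 i$)
$- \frac{228749}{104 \left(153 + 42\right)} - \frac{450514}{\left(y - 169\right) a} = - \frac{228749}{104 \left(153 + 42\right)} - \frac{450514}{\left(i \sqrt{106} - 169\right) 89} = - \frac{228749}{104 \cdot 195} - \frac{450514}{\left(-169 + i \sqrt{106}\right) 89} = - \frac{228749}{20280} - \frac{450514}{-15041 + 89 i \sqrt{106}}$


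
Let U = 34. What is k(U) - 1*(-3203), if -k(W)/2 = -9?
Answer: 3221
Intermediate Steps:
k(W) = 18 (k(W) = -2*(-9) = 18)
k(U) - 1*(-3203) = 18 - 1*(-3203) = 18 + 3203 = 3221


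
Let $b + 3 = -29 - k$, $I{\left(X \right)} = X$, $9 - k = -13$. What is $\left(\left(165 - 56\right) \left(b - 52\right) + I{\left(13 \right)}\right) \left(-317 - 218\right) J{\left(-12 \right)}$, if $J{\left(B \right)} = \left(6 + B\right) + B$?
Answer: $-111139830$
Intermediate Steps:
$k = 22$ ($k = 9 - -13 = 9 + 13 = 22$)
$b = -54$ ($b = -3 - 51 = -54$)
$J{\left(B \right)} = 6 + 2 B$
$\left(\left(165 - 56\right) \left(b - 52\right) + I{\left(13 \right)}\right) \left(-317 - 218\right) J{\left(-12 \right)} = \left(\left(165 - 56\right) \left(-54 - 52\right) + 13\right) \left(-317 - 218\right) \left(6 + 2 \left(-12\right)\right) = \left(109 \left(-106\right) + 13\right) \left(-535\right) \left(6 - 24\right) = \left(-11554 + 13\right) \left(-535\right) \left(-18\right) = \left(-11541\right) \left(-535\right) \left(-18\right) = 6174435 \left(-18\right) = -111139830$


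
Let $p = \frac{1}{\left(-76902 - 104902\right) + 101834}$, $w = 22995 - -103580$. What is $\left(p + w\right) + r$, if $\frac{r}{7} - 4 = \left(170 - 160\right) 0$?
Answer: $\frac{10124441909}{79970} \approx 1.266 \cdot 10^{5}$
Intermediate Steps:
$r = 28$ ($r = 28 + 7 \left(170 - 160\right) 0 = 28 + 7 \cdot 10 \cdot 0 = 28 + 7 \cdot 0 = 28 + 0 = 28$)
$w = 126575$ ($w = 22995 + 103580 = 126575$)
$p = - \frac{1}{79970}$ ($p = \frac{1}{-181804 + 101834} = \frac{1}{-79970} = - \frac{1}{79970} \approx -1.2505 \cdot 10^{-5}$)
$\left(p + w\right) + r = \left(- \frac{1}{79970} + 126575\right) + 28 = \frac{10122202749}{79970} + 28 = \frac{10124441909}{79970}$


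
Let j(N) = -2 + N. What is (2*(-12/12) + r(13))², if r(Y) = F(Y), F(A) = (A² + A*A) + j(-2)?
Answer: 110224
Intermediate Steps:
F(A) = -4 + 2*A² (F(A) = (A² + A*A) + (-2 - 2) = (A² + A²) - 4 = 2*A² - 4 = -4 + 2*A²)
r(Y) = -4 + 2*Y²
(2*(-12/12) + r(13))² = (2*(-12/12) + (-4 + 2*13²))² = (2*(-12*1/12) + (-4 + 2*169))² = (2*(-1) + (-4 + 338))² = (-2 + 334)² = 332² = 110224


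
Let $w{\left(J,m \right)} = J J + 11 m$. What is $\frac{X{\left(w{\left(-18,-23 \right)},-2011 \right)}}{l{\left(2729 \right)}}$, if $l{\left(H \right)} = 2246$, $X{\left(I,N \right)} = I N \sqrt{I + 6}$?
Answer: $- \frac{142781 \sqrt{77}}{2246} \approx -557.83$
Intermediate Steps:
$w{\left(J,m \right)} = J^{2} + 11 m$
$X{\left(I,N \right)} = I N \sqrt{6 + I}$
$\frac{X{\left(w{\left(-18,-23 \right)},-2011 \right)}}{l{\left(2729 \right)}} = \frac{\left(\left(-18\right)^{2} + 11 \left(-23\right)\right) \left(-2011\right) \sqrt{6 + \left(\left(-18\right)^{2} + 11 \left(-23\right)\right)}}{2246} = \left(324 - 253\right) \left(-2011\right) \sqrt{6 + \left(324 - 253\right)} \frac{1}{2246} = 71 \left(-2011\right) \sqrt{6 + 71} \cdot \frac{1}{2246} = 71 \left(-2011\right) \sqrt{77} \cdot \frac{1}{2246} = - 142781 \sqrt{77} \cdot \frac{1}{2246} = - \frac{142781 \sqrt{77}}{2246}$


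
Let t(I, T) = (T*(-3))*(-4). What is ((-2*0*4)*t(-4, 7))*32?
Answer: 0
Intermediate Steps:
t(I, T) = 12*T (t(I, T) = -3*T*(-4) = 12*T)
((-2*0*4)*t(-4, 7))*32 = ((-2*0*4)*(12*7))*32 = ((0*4)*84)*32 = (0*84)*32 = 0*32 = 0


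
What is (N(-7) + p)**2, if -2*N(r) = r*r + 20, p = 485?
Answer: 811801/4 ≈ 2.0295e+5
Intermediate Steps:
N(r) = -10 - r**2/2 (N(r) = -(r*r + 20)/2 = -(r**2 + 20)/2 = -(20 + r**2)/2 = -10 - r**2/2)
(N(-7) + p)**2 = ((-10 - 1/2*(-7)**2) + 485)**2 = ((-10 - 1/2*49) + 485)**2 = ((-10 - 49/2) + 485)**2 = (-69/2 + 485)**2 = (901/2)**2 = 811801/4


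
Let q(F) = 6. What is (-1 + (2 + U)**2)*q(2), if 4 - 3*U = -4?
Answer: 374/3 ≈ 124.67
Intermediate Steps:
U = 8/3 (U = 4/3 - 1/3*(-4) = 4/3 + 4/3 = 8/3 ≈ 2.6667)
(-1 + (2 + U)**2)*q(2) = (-1 + (2 + 8/3)**2)*6 = (-1 + (14/3)**2)*6 = (-1 + 196/9)*6 = (187/9)*6 = 374/3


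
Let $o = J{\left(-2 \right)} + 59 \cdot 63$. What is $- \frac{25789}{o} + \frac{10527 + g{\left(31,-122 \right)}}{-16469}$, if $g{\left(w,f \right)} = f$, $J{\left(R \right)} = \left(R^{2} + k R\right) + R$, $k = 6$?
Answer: $- \frac{463290376}{61050583} \approx -7.5886$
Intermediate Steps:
$J{\left(R \right)} = R^{2} + 7 R$ ($J{\left(R \right)} = \left(R^{2} + 6 R\right) + R = R^{2} + 7 R$)
$o = 3707$ ($o = - 2 \left(7 - 2\right) + 59 \cdot 63 = \left(-2\right) 5 + 3717 = -10 + 3717 = 3707$)
$- \frac{25789}{o} + \frac{10527 + g{\left(31,-122 \right)}}{-16469} = - \frac{25789}{3707} + \frac{10527 - 122}{-16469} = \left(-25789\right) \frac{1}{3707} + 10405 \left(- \frac{1}{16469}\right) = - \frac{25789}{3707} - \frac{10405}{16469} = - \frac{463290376}{61050583}$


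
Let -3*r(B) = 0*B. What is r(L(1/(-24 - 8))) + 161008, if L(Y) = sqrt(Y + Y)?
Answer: 161008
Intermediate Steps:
L(Y) = sqrt(2)*sqrt(Y) (L(Y) = sqrt(2*Y) = sqrt(2)*sqrt(Y))
r(B) = 0 (r(B) = -0*B = -1/3*0 = 0)
r(L(1/(-24 - 8))) + 161008 = 0 + 161008 = 161008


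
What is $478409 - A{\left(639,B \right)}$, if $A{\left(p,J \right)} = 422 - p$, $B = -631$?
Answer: $478626$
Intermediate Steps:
$478409 - A{\left(639,B \right)} = 478409 - \left(422 - 639\right) = 478409 - -217 = 478409 + 217 = 478626$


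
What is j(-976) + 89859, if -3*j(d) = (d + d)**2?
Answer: -3540727/3 ≈ -1.1802e+6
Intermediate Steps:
j(d) = -4*d**2/3 (j(d) = -(d + d)**2/3 = -4*d**2/3)
j(-976) + 89859 = -4/3*(-976)**2 + 89859 = -4/3*952576 + 89859 = -3810304/3 + 89859 = -3540727/3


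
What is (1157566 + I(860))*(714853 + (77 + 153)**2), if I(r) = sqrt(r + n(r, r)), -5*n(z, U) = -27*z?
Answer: 888724769198 + 6142024*sqrt(86) ≈ 8.8878e+11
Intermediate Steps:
n(z, U) = 27*z/5 (n(z, U) = -(-27)*z/5 = 27*z/5)
I(r) = 4*sqrt(10)*sqrt(r)/5 (I(r) = sqrt(r + 27*r/5) = sqrt(32*r/5) = 4*sqrt(10)*sqrt(r)/5)
(1157566 + I(860))*(714853 + (77 + 153)**2) = (1157566 + 4*sqrt(10)*sqrt(860)/5)*(714853 + (77 + 153)**2) = (1157566 + 4*sqrt(10)*(2*sqrt(215))/5)*(714853 + 230**2) = (1157566 + 8*sqrt(86))*(714853 + 52900) = (1157566 + 8*sqrt(86))*767753 = 888724769198 + 6142024*sqrt(86)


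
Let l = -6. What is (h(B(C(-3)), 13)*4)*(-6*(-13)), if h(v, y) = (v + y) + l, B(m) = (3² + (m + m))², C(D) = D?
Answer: 4992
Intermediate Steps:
B(m) = (9 + 2*m)²
h(v, y) = -6 + v + y (h(v, y) = (v + y) - 6 = -6 + v + y)
(h(B(C(-3)), 13)*4)*(-6*(-13)) = ((-6 + (9 + 2*(-3))² + 13)*4)*(-6*(-13)) = ((-6 + (9 - 6)² + 13)*4)*78 = ((-6 + 3² + 13)*4)*78 = ((-6 + 9 + 13)*4)*78 = (16*4)*78 = 64*78 = 4992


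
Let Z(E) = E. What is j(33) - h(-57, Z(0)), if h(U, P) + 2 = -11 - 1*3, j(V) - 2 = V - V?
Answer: 18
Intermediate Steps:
j(V) = 2 (j(V) = 2 + (V - V) = 2 + 0 = 2)
h(U, P) = -16 (h(U, P) = -2 + (-11 - 1*3) = -2 + (-11 - 3) = -2 - 14 = -16)
j(33) - h(-57, Z(0)) = 2 - 1*(-16) = 2 + 16 = 18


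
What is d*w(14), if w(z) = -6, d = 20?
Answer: -120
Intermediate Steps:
d*w(14) = 20*(-6) = -120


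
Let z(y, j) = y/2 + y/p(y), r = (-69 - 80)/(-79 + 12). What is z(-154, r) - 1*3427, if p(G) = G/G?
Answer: -3658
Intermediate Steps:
p(G) = 1
r = 149/67 (r = -149/(-67) = -149*(-1/67) = 149/67 ≈ 2.2239)
z(y, j) = 3*y/2 (z(y, j) = y/2 + y/1 = y*(½) + y*1 = y/2 + y = 3*y/2)
z(-154, r) - 1*3427 = (3/2)*(-154) - 1*3427 = -231 - 3427 = -3658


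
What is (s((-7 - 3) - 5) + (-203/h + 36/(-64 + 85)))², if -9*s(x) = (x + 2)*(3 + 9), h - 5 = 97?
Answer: 148328041/509796 ≈ 290.96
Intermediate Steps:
h = 102 (h = 5 + 97 = 102)
s(x) = -8/3 - 4*x/3 (s(x) = -(x + 2)*(3 + 9)/9 = -(2 + x)*12/9 = -(24 + 12*x)/9 = -8/3 - 4*x/3)
(s((-7 - 3) - 5) + (-203/h + 36/(-64 + 85)))² = ((-8/3 - 4*((-7 - 3) - 5)/3) + (-203/102 + 36/(-64 + 85)))² = ((-8/3 - 4*(-10 - 5)/3) + (-203*1/102 + 36/21))² = ((-8/3 - 4/3*(-15)) + (-203/102 + 36*(1/21)))² = ((-8/3 + 20) + (-203/102 + 12/7))² = (52/3 - 197/714)² = (12179/714)² = 148328041/509796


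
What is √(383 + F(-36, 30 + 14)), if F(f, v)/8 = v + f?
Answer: √447 ≈ 21.142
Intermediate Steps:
F(f, v) = 8*f + 8*v (F(f, v) = 8*(v + f) = 8*(f + v) = 8*f + 8*v)
√(383 + F(-36, 30 + 14)) = √(383 + (8*(-36) + 8*(30 + 14))) = √(383 + (-288 + 8*44)) = √(383 + (-288 + 352)) = √(383 + 64) = √447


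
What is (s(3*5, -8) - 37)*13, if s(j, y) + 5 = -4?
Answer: -598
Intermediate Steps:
s(j, y) = -9 (s(j, y) = -5 - 4 = -9)
(s(3*5, -8) - 37)*13 = (-9 - 37)*13 = -46*13 = -598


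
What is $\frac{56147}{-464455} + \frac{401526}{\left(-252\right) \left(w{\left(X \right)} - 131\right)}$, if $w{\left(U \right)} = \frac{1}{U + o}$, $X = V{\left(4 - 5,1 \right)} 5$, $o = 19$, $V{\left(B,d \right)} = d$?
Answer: $\frac{123091882073}{10218474455} \approx 12.046$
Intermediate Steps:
$X = 5$ ($X = 1 \cdot 5 = 5$)
$w{\left(U \right)} = \frac{1}{19 + U}$ ($w{\left(U \right)} = \frac{1}{U + 19} = \frac{1}{19 + U}$)
$\frac{56147}{-464455} + \frac{401526}{\left(-252\right) \left(w{\left(X \right)} - 131\right)} = \frac{56147}{-464455} + \frac{401526}{\left(-252\right) \left(\frac{1}{19 + 5} - 131\right)} = 56147 \left(- \frac{1}{464455}\right) + \frac{401526}{\left(-252\right) \left(\frac{1}{24} - 131\right)} = - \frac{56147}{464455} + \frac{401526}{\left(-252\right) \left(\frac{1}{24} - 131\right)} = - \frac{56147}{464455} + \frac{401526}{\left(-252\right) \left(- \frac{3143}{24}\right)} = - \frac{56147}{464455} + \frac{401526}{\frac{66003}{2}} = - \frac{56147}{464455} + 401526 \cdot \frac{2}{66003} = - \frac{56147}{464455} + \frac{267684}{22001} = \frac{123091882073}{10218474455}$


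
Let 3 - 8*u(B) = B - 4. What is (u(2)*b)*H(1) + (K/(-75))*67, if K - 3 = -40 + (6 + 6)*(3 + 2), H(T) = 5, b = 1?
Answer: -10453/600 ≈ -17.422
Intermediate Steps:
u(B) = 7/8 - B/8 (u(B) = 3/8 - (B - 4)/8 = 3/8 - (-4 + B)/8 = 3/8 + (½ - B/8) = 7/8 - B/8)
K = 23 (K = 3 + (-40 + (6 + 6)*(3 + 2)) = 3 + (-40 + 12*5) = 3 + (-40 + 60) = 3 + 20 = 23)
(u(2)*b)*H(1) + (K/(-75))*67 = ((7/8 - ⅛*2)*1)*5 + (23/(-75))*67 = ((7/8 - ¼)*1)*5 + (23*(-1/75))*67 = ((5/8)*1)*5 - 23/75*67 = (5/8)*5 - 1541/75 = 25/8 - 1541/75 = -10453/600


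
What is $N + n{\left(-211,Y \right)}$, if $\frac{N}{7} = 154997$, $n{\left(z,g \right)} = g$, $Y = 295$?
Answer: $1085274$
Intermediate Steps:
$N = 1084979$ ($N = 7 \cdot 154997 = 1084979$)
$N + n{\left(-211,Y \right)} = 1084979 + 295 = 1085274$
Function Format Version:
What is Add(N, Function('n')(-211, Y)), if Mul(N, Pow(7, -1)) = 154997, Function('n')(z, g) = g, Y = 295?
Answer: 1085274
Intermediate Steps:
N = 1084979 (N = Mul(7, 154997) = 1084979)
Add(N, Function('n')(-211, Y)) = Add(1084979, 295) = 1085274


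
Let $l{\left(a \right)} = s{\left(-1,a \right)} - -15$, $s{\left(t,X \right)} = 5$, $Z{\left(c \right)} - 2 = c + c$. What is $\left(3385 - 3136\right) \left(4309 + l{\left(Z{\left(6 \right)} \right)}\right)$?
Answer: $1077921$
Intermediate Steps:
$Z{\left(c \right)} = 2 + 2 c$ ($Z{\left(c \right)} = 2 + \left(c + c\right) = 2 + 2 c$)
$l{\left(a \right)} = 20$ ($l{\left(a \right)} = 5 - -15 = 5 + 15 = 20$)
$\left(3385 - 3136\right) \left(4309 + l{\left(Z{\left(6 \right)} \right)}\right) = \left(3385 - 3136\right) \left(4309 + 20\right) = 249 \cdot 4329 = 1077921$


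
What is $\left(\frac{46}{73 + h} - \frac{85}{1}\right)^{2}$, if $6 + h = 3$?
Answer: $\frac{8714304}{1225} \approx 7113.7$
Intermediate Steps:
$h = -3$ ($h = -6 + 3 = -3$)
$\left(\frac{46}{73 + h} - \frac{85}{1}\right)^{2} = \left(\frac{46}{73 - 3} - \frac{85}{1}\right)^{2} = \left(\frac{46}{70} - 85\right)^{2} = \left(46 \cdot \frac{1}{70} - 85\right)^{2} = \left(\frac{23}{35} - 85\right)^{2} = \left(- \frac{2952}{35}\right)^{2} = \frac{8714304}{1225}$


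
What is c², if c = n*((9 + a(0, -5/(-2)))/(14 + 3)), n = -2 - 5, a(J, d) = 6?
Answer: 11025/289 ≈ 38.149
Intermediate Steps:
n = -7
c = -105/17 (c = -7*(9 + 6)/(14 + 3) = -105/17 ≈ -6.1765)
c² = (-105/17)² = 11025/289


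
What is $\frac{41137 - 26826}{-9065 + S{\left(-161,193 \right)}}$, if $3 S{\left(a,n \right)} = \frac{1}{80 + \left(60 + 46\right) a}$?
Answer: $- \frac{729259938}{461934271} \approx -1.5787$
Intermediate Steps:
$S{\left(a,n \right)} = \frac{1}{3 \left(80 + 106 a\right)}$ ($S{\left(a,n \right)} = \frac{1}{3 \left(80 + \left(60 + 46\right) a\right)} = \frac{1}{3 \left(80 + 106 a\right)}$)
$\frac{41137 - 26826}{-9065 + S{\left(-161,193 \right)}} = \frac{41137 - 26826}{-9065 + \frac{1}{6 \left(40 + 53 \left(-161\right)\right)}} = \frac{14311}{-9065 + \frac{1}{6 \left(40 - 8533\right)}} = \frac{14311}{-9065 + \frac{1}{6 \left(-8493\right)}} = \frac{14311}{-9065 + \frac{1}{6} \left(- \frac{1}{8493}\right)} = \frac{14311}{-9065 - \frac{1}{50958}} = \frac{14311}{- \frac{461934271}{50958}} = 14311 \left(- \frac{50958}{461934271}\right) = - \frac{729259938}{461934271}$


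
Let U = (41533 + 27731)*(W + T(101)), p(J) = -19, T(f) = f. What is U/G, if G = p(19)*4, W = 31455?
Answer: -546423696/19 ≈ -2.8759e+7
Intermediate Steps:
G = -76 (G = -19*4 = -76)
U = 2185694784 (U = (41533 + 27731)*(31455 + 101) = 69264*31556 = 2185694784)
U/G = 2185694784/(-76) = 2185694784*(-1/76) = -546423696/19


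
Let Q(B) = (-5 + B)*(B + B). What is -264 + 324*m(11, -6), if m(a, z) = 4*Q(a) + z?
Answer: 168864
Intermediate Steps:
Q(B) = 2*B*(-5 + B) (Q(B) = (-5 + B)*(2*B) = 2*B*(-5 + B))
m(a, z) = z + 8*a*(-5 + a) (m(a, z) = 4*(2*a*(-5 + a)) + z = 8*a*(-5 + a) + z = z + 8*a*(-5 + a))
-264 + 324*m(11, -6) = -264 + 324*(-6 + 8*11*(-5 + 11)) = -264 + 324*(-6 + 8*11*6) = -264 + 324*(-6 + 528) = -264 + 324*522 = -264 + 169128 = 168864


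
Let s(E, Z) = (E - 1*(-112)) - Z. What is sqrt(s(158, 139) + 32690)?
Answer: sqrt(32821) ≈ 181.17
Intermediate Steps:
s(E, Z) = 112 + E - Z (s(E, Z) = (E + 112) - Z = (112 + E) - Z = 112 + E - Z)
sqrt(s(158, 139) + 32690) = sqrt((112 + 158 - 1*139) + 32690) = sqrt((112 + 158 - 139) + 32690) = sqrt(131 + 32690) = sqrt(32821)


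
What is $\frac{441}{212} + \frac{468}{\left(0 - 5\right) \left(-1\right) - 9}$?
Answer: $- \frac{24363}{212} \approx -114.92$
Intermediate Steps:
$\frac{441}{212} + \frac{468}{\left(0 - 5\right) \left(-1\right) - 9} = 441 \cdot \frac{1}{212} + \frac{468}{\left(-5\right) \left(-1\right) - 9} = \frac{441}{212} + \frac{468}{5 - 9} = \frac{441}{212} + \frac{468}{-4} = \frac{441}{212} + 468 \left(- \frac{1}{4}\right) = \frac{441}{212} - 117 = - \frac{24363}{212}$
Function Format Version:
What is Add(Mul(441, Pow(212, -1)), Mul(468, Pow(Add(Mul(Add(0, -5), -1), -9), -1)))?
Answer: Rational(-24363, 212) ≈ -114.92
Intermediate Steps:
Add(Mul(441, Pow(212, -1)), Mul(468, Pow(Add(Mul(Add(0, -5), -1), -9), -1))) = Add(Mul(441, Rational(1, 212)), Mul(468, Pow(Add(Mul(-5, -1), -9), -1))) = Add(Rational(441, 212), Mul(468, Pow(Add(5, -9), -1))) = Add(Rational(441, 212), Mul(468, Pow(-4, -1))) = Add(Rational(441, 212), Mul(468, Rational(-1, 4))) = Add(Rational(441, 212), -117) = Rational(-24363, 212)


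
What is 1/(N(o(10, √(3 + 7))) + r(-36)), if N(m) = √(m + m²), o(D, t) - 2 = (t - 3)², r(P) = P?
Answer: 1/(-36 + √6*√(7 - 2*√10)*√(11 - 3*√10)) ≈ -0.029830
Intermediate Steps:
o(D, t) = 2 + (-3 + t)² (o(D, t) = 2 + (t - 3)² = 2 + (-3 + t)²)
1/(N(o(10, √(3 + 7))) + r(-36)) = 1/(√((2 + (-3 + √(3 + 7))²)*(1 + (2 + (-3 + √(3 + 7))²))) - 36) = 1/(√((2 + (-3 + √10)²)*(1 + (2 + (-3 + √10)²))) - 36) = 1/(√((2 + (-3 + √10)²)*(3 + (-3 + √10)²)) - 36) = 1/(√(2 + (-3 + √10)²)*√(3 + (-3 + √10)²) - 36) = 1/(-36 + √(2 + (-3 + √10)²)*√(3 + (-3 + √10)²))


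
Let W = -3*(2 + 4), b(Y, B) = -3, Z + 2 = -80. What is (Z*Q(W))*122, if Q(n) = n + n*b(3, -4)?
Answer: -360144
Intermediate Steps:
Z = -82 (Z = -2 - 80 = -82)
W = -18 (W = -3*6 = -18)
Q(n) = -2*n (Q(n) = n + n*(-3) = n - 3*n = -2*n)
(Z*Q(W))*122 = -(-164)*(-18)*122 = -82*36*122 = -2952*122 = -360144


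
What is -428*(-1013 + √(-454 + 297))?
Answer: 433564 - 428*I*√157 ≈ 4.3356e+5 - 5362.8*I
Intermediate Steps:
-428*(-1013 + √(-454 + 297)) = -428*(-1013 + √(-157)) = -428*(-1013 + I*√157) = 433564 - 428*I*√157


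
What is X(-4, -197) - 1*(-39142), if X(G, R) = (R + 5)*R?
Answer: 76966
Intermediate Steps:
X(G, R) = R*(5 + R) (X(G, R) = (5 + R)*R = R*(5 + R))
X(-4, -197) - 1*(-39142) = -197*(5 - 197) - 1*(-39142) = -197*(-192) + 39142 = 37824 + 39142 = 76966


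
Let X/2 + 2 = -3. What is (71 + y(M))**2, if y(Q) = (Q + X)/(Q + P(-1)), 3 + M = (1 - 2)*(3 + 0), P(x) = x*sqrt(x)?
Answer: 7414473/1369 - 87136*I/1369 ≈ 5416.0 - 63.649*I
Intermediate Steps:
X = -10 (X = -4 + 2*(-3) = -4 - 6 = -10)
P(x) = x**(3/2)
M = -6 (M = -3 + (1 - 2)*(3 + 0) = -3 - 1*3 = -3 - 3 = -6)
y(Q) = (-10 + Q)/(Q - I) (y(Q) = (Q - 10)/(Q + (-1)**(3/2)) = (-10 + Q)/(Q - I))
(71 + y(M))**2 = (71 + (-10 - 6)/(-6 - I))**2 = (71 + ((-6 + I)/37)*(-16))**2 = (71 - 16*(-6 + I)/37)**2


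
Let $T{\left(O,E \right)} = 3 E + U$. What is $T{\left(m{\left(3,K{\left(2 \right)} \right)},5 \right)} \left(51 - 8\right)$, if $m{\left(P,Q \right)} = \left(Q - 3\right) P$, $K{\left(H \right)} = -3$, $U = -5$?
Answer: $430$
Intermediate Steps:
$m{\left(P,Q \right)} = P \left(-3 + Q\right)$ ($m{\left(P,Q \right)} = \left(-3 + Q\right) P = P \left(-3 + Q\right)$)
$T{\left(O,E \right)} = -5 + 3 E$ ($T{\left(O,E \right)} = 3 E - 5 = -5 + 3 E$)
$T{\left(m{\left(3,K{\left(2 \right)} \right)},5 \right)} \left(51 - 8\right) = \left(-5 + 3 \cdot 5\right) \left(51 - 8\right) = \left(-5 + 15\right) 43 = 10 \cdot 43 = 430$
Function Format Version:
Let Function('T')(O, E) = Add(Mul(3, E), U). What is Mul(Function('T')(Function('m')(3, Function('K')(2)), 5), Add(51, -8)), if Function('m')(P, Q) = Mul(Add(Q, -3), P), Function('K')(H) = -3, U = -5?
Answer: 430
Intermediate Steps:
Function('m')(P, Q) = Mul(P, Add(-3, Q)) (Function('m')(P, Q) = Mul(Add(-3, Q), P) = Mul(P, Add(-3, Q)))
Function('T')(O, E) = Add(-5, Mul(3, E)) (Function('T')(O, E) = Add(Mul(3, E), -5) = Add(-5, Mul(3, E)))
Mul(Function('T')(Function('m')(3, Function('K')(2)), 5), Add(51, -8)) = Mul(Add(-5, Mul(3, 5)), Add(51, -8)) = Mul(Add(-5, 15), 43) = Mul(10, 43) = 430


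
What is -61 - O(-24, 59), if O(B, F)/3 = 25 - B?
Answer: -208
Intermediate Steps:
O(B, F) = 75 - 3*B (O(B, F) = 3*(25 - B) = 75 - 3*B)
-61 - O(-24, 59) = -61 - (75 - 3*(-24)) = -61 - (75 + 72) = -61 - 1*147 = -61 - 147 = -208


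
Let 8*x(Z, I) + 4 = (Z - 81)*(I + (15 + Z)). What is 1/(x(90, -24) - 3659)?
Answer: -8/28547 ≈ -0.00028024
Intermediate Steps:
x(Z, I) = -½ + (-81 + Z)*(15 + I + Z)/8 (x(Z, I) = -½ + ((Z - 81)*(I + (15 + Z)))/8 = -½ + ((-81 + Z)*(15 + I + Z))/8 = -½ + (-81 + Z)*(15 + I + Z)/8)
1/(x(90, -24) - 3659) = 1/((-1219/8 - 81/8*(-24) - 33/4*90 + (⅛)*90² + (⅛)*(-24)*90) - 3659) = 1/((-1219/8 + 243 - 1485/2 + (⅛)*8100 - 270) - 3659) = 1/((-1219/8 + 243 - 1485/2 + 2025/2 - 270) - 3659) = 1/(725/8 - 3659) = 1/(-28547/8) = -8/28547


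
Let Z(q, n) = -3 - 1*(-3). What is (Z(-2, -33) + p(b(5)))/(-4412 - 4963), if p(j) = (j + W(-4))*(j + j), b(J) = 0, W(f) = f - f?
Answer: 0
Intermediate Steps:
W(f) = 0
p(j) = 2*j² (p(j) = (j + 0)*(j + j) = j*(2*j) = 2*j²)
Z(q, n) = 0 (Z(q, n) = -3 + 3 = 0)
(Z(-2, -33) + p(b(5)))/(-4412 - 4963) = (0 + 2*0²)/(-4412 - 4963) = (0 + 2*0)/(-9375) = (0 + 0)*(-1/9375) = 0*(-1/9375) = 0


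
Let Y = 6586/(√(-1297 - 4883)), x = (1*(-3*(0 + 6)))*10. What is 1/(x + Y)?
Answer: -278100/60901849 + 3293*I*√1545/60901849 ≈ -0.0045664 + 0.0021253*I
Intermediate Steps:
x = -180 (x = (1*(-3*6))*10 = (1*(-18))*10 = -18*10 = -180)
Y = -3293*I*√1545/1545 (Y = 6586/(√(-6180)) = 6586/((2*I*√1545)) = 6586*(-I*√1545/3090) = -3293*I*√1545/1545 ≈ -83.777*I)
1/(x + Y) = 1/(-180 - 3293*I*√1545/1545)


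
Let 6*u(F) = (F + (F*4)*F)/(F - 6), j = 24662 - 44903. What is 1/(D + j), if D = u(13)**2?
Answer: -1764/35230403 ≈ -5.0070e-5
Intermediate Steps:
j = -20241
u(F) = (F + 4*F**2)/(6*(-6 + F)) (u(F) = ((F + (F*4)*F)/(F - 6))/6 = ((F + (4*F)*F)/(-6 + F))/6 = ((F + 4*F**2)/(-6 + F))/6 = (F + 4*F**2)/(6*(-6 + F)))
D = 474721/1764 (D = ((1/6)*13*(1 + 4*13)/(-6 + 13))**2 = ((1/6)*13*(1 + 52)/7)**2 = ((1/6)*13*(1/7)*53)**2 = (689/42)**2 = 474721/1764 ≈ 269.12)
1/(D + j) = 1/(474721/1764 - 20241) = 1/(-35230403/1764) = -1764/35230403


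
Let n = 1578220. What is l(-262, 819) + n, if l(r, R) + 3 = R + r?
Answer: 1578774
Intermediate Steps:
l(r, R) = -3 + R + r (l(r, R) = -3 + (R + r) = -3 + R + r)
l(-262, 819) + n = (-3 + 819 - 262) + 1578220 = 554 + 1578220 = 1578774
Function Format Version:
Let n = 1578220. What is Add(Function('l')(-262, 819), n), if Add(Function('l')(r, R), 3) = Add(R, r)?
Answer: 1578774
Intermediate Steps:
Function('l')(r, R) = Add(-3, R, r) (Function('l')(r, R) = Add(-3, Add(R, r)) = Add(-3, R, r))
Add(Function('l')(-262, 819), n) = Add(Add(-3, 819, -262), 1578220) = Add(554, 1578220) = 1578774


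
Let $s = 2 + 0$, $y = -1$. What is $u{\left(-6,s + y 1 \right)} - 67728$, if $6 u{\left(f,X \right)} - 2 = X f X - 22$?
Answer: $- \frac{203197}{3} \approx -67732.0$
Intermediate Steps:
$s = 2$
$u{\left(f,X \right)} = - \frac{10}{3} + \frac{f X^{2}}{6}$ ($u{\left(f,X \right)} = \frac{1}{3} + \frac{X f X - 22}{6} = \frac{1}{3} + \frac{f X^{2} - 22}{6} = \frac{1}{3} + \frac{-22 + f X^{2}}{6} = \frac{1}{3} + \left(- \frac{11}{3} + \frac{f X^{2}}{6}\right) = - \frac{10}{3} + \frac{f X^{2}}{6}$)
$u{\left(-6,s + y 1 \right)} - 67728 = \left(- \frac{10}{3} + \frac{1}{6} \left(-6\right) \left(2 - 1\right)^{2}\right) - 67728 = \left(- \frac{10}{3} + \frac{1}{6} \left(-6\right) 1^{2}\right) - 67728 = \left(- \frac{10}{3} + \frac{1}{6} \left(-6\right) 1\right) - 67728 = \left(- \frac{10}{3} - 1\right) - 67728 = - \frac{13}{3} - 67728 = - \frac{203197}{3}$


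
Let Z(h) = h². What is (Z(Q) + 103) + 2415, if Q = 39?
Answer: 4039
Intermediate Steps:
(Z(Q) + 103) + 2415 = (39² + 103) + 2415 = (1521 + 103) + 2415 = 1624 + 2415 = 4039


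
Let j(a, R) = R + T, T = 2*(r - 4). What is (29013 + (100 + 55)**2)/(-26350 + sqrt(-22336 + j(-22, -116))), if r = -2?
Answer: -349387825/173586241 - 318228*I*sqrt(39)/173586241 ≈ -2.0128 - 0.011449*I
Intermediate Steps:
T = -12 (T = 2*(-2 - 4) = 2*(-6) = -12)
j(a, R) = -12 + R (j(a, R) = R - 12 = -12 + R)
(29013 + (100 + 55)**2)/(-26350 + sqrt(-22336 + j(-22, -116))) = (29013 + (100 + 55)**2)/(-26350 + sqrt(-22336 + (-12 - 116))) = (29013 + 155**2)/(-26350 + sqrt(-22336 - 128)) = (29013 + 24025)/(-26350 + sqrt(-22464)) = 53038/(-26350 + 24*I*sqrt(39))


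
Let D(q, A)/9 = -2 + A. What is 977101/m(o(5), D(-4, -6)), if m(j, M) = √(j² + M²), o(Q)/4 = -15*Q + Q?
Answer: 977101*√1306/10448 ≈ 3379.7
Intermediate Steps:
D(q, A) = -18 + 9*A (D(q, A) = 9*(-2 + A) = -18 + 9*A)
o(Q) = -56*Q (o(Q) = 4*(-15*Q + Q) = 4*(-14*Q) = -56*Q)
m(j, M) = √(M² + j²)
977101/m(o(5), D(-4, -6)) = 977101/(√((-18 + 9*(-6))² + (-56*5)²)) = 977101/(√((-18 - 54)² + (-280)²)) = 977101/(√((-72)² + 78400)) = 977101/(√(5184 + 78400)) = 977101/(√83584) = 977101/((8*√1306)) = 977101*(√1306/10448) = 977101*√1306/10448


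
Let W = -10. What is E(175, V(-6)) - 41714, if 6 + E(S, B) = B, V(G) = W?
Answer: -41730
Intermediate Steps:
V(G) = -10
E(S, B) = -6 + B
E(175, V(-6)) - 41714 = (-6 - 10) - 41714 = -16 - 41714 = -41730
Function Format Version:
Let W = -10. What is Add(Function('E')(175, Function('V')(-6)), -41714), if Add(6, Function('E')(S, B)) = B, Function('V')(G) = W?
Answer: -41730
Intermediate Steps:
Function('V')(G) = -10
Function('E')(S, B) = Add(-6, B)
Add(Function('E')(175, Function('V')(-6)), -41714) = Add(Add(-6, -10), -41714) = Add(-16, -41714) = -41730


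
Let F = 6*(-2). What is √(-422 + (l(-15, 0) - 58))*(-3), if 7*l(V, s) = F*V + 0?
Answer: -6*I*√5565/7 ≈ -63.942*I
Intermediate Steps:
F = -12
l(V, s) = -12*V/7 (l(V, s) = (-12*V + 0)/7 = (-12*V)/7 = -12*V/7)
√(-422 + (l(-15, 0) - 58))*(-3) = √(-422 + (-12/7*(-15) - 58))*(-3) = √(-422 + (180/7 - 58))*(-3) = √(-422 - 226/7)*(-3) = √(-3180/7)*(-3) = (2*I*√5565/7)*(-3) = -6*I*√5565/7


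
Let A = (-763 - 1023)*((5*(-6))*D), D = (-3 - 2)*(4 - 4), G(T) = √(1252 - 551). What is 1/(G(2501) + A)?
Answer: √701/701 ≈ 0.037769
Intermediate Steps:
G(T) = √701
D = 0 (D = -5*0 = 0)
A = 0 (A = (-763 - 1023)*((5*(-6))*0) = -(-53580)*0 = -1786*0 = 0)
1/(G(2501) + A) = 1/(√701 + 0) = 1/(√701) = √701/701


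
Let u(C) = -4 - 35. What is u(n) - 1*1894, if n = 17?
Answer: -1933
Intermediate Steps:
u(C) = -39
u(n) - 1*1894 = -39 - 1*1894 = -39 - 1894 = -1933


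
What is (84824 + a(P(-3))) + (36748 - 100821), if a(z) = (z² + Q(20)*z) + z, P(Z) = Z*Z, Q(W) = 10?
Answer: 20931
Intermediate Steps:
P(Z) = Z²
a(z) = z² + 11*z (a(z) = (z² + 10*z) + z = z² + 11*z)
(84824 + a(P(-3))) + (36748 - 100821) = (84824 + (-3)²*(11 + (-3)²)) + (36748 - 100821) = (84824 + 9*(11 + 9)) - 64073 = (84824 + 9*20) - 64073 = (84824 + 180) - 64073 = 85004 - 64073 = 20931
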